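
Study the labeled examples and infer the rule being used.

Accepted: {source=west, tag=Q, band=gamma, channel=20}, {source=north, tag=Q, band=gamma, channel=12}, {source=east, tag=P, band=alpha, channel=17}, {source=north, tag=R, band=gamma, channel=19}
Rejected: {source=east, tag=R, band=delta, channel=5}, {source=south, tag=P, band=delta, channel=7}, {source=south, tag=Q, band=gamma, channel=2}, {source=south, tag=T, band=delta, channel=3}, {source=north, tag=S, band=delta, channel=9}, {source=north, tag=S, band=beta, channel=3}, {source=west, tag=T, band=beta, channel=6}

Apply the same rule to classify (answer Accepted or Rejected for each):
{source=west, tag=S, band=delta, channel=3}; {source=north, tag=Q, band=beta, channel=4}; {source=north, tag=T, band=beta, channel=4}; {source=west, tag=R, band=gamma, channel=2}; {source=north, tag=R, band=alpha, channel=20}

A rule that fits every label: channel ≥ 12 — true of each 'Accepted' example, false of each 'Rejected' one.

Rejected, Rejected, Rejected, Rejected, Accepted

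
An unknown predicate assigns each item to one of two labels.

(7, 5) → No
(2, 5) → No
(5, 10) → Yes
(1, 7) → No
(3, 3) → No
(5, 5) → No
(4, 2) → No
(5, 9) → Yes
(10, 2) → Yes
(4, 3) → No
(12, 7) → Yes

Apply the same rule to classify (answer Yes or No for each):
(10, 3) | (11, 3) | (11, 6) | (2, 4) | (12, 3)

Yes, Yes, Yes, No, Yes

Every 'Yes' example satisfies: max ≥ 9. None of the 'No' examples do.
Yes: (10, 3), since max 10.
Yes: (11, 3), since max 11.
Yes: (11, 6), since max 11.
No: (2, 4), since max 4.
Yes: (12, 3), since max 12.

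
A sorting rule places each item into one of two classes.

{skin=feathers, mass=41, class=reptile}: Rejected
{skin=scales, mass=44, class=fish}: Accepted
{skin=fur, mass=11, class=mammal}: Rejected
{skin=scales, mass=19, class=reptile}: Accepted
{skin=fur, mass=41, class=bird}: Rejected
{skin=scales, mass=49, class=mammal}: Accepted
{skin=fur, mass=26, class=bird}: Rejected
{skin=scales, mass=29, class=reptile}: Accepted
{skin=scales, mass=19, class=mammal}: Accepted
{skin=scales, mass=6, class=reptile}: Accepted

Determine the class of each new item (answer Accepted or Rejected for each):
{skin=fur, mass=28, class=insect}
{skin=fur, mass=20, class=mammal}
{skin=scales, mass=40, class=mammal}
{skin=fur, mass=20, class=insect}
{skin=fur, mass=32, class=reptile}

Rejected, Rejected, Accepted, Rejected, Rejected

Every 'Accepted' example satisfies: skin is scales. None of the 'Rejected' examples do.
{skin=fur, mass=28, class=insect} — skin is fur, hence Rejected. {skin=fur, mass=20, class=mammal} — skin is fur, hence Rejected. {skin=scales, mass=40, class=mammal} — skin is scales, hence Accepted. {skin=fur, mass=20, class=insect} — skin is fur, hence Rejected. {skin=fur, mass=32, class=reptile} — skin is fur, hence Rejected.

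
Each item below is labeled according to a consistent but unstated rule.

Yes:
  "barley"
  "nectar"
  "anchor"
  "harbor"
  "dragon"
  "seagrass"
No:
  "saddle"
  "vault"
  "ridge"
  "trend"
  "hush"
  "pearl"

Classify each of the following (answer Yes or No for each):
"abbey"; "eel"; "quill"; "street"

No, No, No, Yes

'Yes' ⟺ even length AND contains 'r'.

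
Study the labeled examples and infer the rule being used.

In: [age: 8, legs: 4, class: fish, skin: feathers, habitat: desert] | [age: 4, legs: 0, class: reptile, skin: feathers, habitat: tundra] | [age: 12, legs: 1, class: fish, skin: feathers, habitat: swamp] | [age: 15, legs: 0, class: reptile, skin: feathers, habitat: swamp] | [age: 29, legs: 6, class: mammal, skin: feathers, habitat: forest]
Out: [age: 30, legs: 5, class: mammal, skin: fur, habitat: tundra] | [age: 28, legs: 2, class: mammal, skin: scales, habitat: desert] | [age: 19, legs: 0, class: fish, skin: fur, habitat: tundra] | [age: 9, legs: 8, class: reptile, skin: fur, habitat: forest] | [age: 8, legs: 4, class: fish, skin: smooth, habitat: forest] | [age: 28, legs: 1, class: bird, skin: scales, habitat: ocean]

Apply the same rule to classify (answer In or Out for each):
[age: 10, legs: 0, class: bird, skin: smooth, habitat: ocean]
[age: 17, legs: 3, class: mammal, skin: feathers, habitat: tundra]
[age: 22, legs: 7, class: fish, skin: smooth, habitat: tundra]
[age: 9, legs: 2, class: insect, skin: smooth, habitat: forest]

Out, In, Out, Out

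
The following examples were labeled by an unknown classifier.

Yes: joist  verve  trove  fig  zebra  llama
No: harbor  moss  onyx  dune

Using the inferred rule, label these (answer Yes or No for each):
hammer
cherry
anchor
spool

The pattern is that an item is 'Yes' exactly when: odd length.

No, No, No, Yes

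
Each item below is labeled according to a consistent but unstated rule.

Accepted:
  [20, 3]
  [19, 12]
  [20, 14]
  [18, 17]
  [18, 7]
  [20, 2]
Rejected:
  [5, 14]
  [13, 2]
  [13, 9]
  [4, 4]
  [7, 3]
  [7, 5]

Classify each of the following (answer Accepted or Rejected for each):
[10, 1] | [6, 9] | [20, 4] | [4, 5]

Rejected, Rejected, Accepted, Rejected

The classifier is using: first ≥ 14.
[10, 1]: first 10, fails this test → Rejected. [6, 9]: first 6, fails this test → Rejected. [20, 4]: first 20, qualifies → Accepted. [4, 5]: first 4, fails this test → Rejected.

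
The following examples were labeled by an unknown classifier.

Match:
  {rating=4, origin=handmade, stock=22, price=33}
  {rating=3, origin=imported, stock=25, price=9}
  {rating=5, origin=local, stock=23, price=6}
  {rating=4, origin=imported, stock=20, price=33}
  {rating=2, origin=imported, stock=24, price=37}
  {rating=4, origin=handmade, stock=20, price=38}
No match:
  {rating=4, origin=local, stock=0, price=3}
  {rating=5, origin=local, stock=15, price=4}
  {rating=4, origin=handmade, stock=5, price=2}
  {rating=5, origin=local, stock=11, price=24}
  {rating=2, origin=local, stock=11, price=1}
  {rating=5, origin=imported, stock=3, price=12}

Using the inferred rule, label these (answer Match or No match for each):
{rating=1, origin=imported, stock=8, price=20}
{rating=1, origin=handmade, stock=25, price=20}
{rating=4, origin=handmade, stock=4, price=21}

No match, Match, No match

Every 'Match' example satisfies: stock ≥ 20. None of the 'No match' examples do.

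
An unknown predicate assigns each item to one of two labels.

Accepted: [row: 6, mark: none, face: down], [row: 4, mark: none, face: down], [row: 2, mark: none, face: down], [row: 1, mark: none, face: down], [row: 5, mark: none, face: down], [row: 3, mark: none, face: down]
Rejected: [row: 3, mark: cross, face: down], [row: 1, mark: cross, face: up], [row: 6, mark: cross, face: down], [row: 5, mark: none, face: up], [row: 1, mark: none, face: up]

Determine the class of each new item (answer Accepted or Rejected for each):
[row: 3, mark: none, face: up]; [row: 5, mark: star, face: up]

Rejected, Rejected

The distinguishing property — mark is none AND face is down — holds for all the 'Accepted' cases and none of the 'Rejected' cases.
[row: 3, mark: none, face: up] — mark is none, face is up, hence Rejected. [row: 5, mark: star, face: up] — mark is star, face is up, hence Rejected.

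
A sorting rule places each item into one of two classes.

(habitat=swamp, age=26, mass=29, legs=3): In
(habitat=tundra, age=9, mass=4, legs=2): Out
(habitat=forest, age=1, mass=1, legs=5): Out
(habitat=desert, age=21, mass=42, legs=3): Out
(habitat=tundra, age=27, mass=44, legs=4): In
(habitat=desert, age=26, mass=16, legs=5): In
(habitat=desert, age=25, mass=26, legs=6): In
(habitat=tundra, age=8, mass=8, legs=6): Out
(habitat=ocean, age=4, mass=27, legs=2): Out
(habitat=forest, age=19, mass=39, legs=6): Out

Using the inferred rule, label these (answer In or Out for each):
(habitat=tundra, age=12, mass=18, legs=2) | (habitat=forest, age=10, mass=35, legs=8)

Out, Out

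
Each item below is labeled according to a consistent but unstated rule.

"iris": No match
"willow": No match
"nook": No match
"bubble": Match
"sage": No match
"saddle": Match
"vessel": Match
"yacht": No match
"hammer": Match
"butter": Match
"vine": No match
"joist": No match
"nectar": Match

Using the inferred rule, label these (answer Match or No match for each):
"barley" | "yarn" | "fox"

Match, No match, No match

The rule appears to be: length 6 AND contains 'e'.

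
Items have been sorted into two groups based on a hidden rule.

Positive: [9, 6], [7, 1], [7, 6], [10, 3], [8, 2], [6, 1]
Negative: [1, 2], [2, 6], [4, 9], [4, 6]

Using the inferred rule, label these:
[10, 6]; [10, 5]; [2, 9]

Positive, Positive, Negative

One predicate separates the groups cleanly: first > second.
Positive: [10, 6], since 10 > 6.
Positive: [10, 5], since 10 > 5.
Negative: [2, 9], since 2 < 9.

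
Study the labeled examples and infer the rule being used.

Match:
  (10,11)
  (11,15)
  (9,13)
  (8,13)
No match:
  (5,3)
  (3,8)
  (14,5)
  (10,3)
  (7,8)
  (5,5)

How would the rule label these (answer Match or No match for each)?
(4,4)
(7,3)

No match, No match

The pattern is that an item is 'Match' exactly when: sum ≥ 21.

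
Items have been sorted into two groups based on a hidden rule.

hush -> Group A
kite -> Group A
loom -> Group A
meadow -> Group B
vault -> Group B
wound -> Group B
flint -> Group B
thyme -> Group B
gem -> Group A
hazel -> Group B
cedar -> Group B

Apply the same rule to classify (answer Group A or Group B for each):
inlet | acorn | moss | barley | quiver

The rule appears to be: length ≤ 4.
inlet → length 5 → Group B. acorn → length 5 → Group B. moss → length 4 → Group A. barley → length 6 → Group B. quiver → length 6 → Group B.

Group B, Group B, Group A, Group B, Group B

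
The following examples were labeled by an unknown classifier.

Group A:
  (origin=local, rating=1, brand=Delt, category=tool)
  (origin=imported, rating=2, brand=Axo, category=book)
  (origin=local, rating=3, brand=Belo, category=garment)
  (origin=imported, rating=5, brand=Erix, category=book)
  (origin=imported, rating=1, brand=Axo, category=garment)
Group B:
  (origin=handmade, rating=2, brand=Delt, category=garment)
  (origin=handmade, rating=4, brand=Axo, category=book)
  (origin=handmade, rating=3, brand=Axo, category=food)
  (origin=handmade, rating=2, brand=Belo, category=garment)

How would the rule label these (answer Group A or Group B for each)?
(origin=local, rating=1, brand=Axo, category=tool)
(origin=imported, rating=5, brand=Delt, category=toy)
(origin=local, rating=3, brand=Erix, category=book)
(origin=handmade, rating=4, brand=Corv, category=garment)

The pattern is that an item is 'Group A' exactly when: origin is not handmade.
(origin=local, rating=1, brand=Axo, category=tool) → origin is local → Group A. (origin=imported, rating=5, brand=Delt, category=toy) → origin is imported → Group A. (origin=local, rating=3, brand=Erix, category=book) → origin is local → Group A. (origin=handmade, rating=4, brand=Corv, category=garment) → origin is handmade → Group B.

Group A, Group A, Group A, Group B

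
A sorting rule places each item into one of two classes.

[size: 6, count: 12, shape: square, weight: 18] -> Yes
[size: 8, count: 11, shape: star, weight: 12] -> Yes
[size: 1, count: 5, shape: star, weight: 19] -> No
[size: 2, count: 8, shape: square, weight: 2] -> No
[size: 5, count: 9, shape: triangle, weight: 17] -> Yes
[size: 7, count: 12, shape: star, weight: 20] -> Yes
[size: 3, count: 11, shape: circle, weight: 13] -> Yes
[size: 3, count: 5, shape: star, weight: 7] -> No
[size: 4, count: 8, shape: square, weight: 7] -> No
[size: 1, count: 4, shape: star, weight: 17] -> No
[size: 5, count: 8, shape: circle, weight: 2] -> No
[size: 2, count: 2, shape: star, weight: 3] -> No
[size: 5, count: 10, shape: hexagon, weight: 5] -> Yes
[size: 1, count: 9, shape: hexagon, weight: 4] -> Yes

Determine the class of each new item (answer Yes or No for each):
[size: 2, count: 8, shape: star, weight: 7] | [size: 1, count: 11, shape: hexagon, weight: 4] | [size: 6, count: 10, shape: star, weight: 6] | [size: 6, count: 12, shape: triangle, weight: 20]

The rule appears to be: count ≥ 9.
[size: 2, count: 8, shape: star, weight: 7]: count = 8 — does not satisfy this, so No. [size: 1, count: 11, shape: hexagon, weight: 4]: count = 11 — fits, so Yes. [size: 6, count: 10, shape: star, weight: 6]: count = 10 — fits, so Yes. [size: 6, count: 12, shape: triangle, weight: 20]: count = 12 — fits, so Yes.

No, Yes, Yes, Yes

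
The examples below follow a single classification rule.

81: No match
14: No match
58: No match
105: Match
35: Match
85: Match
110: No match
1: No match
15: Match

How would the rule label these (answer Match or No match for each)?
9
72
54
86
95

No match, No match, No match, No match, Match

The common property of the 'Match' items is: ends in digit 5. No 'No match' item has it.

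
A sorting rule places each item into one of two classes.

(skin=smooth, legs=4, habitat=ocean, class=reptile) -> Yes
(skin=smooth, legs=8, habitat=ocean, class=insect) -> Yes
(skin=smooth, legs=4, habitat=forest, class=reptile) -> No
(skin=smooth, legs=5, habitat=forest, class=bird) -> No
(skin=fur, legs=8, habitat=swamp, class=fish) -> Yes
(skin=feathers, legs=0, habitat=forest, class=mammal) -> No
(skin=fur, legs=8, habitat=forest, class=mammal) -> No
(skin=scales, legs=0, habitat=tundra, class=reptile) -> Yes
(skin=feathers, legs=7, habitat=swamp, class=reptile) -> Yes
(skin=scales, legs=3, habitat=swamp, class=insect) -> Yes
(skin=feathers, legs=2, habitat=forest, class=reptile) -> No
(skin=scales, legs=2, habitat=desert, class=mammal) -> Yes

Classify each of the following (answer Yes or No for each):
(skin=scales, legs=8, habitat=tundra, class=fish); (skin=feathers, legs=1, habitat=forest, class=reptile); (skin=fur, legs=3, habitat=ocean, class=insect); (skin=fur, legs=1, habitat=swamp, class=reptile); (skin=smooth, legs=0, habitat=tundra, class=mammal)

Yes, No, Yes, Yes, Yes

Rule: habitat is not forest. This holds for each 'Yes' example and fails for each 'No' one.
(skin=scales, legs=8, habitat=tundra, class=fish): Yes (habitat is tundra). (skin=feathers, legs=1, habitat=forest, class=reptile): No (habitat is forest). (skin=fur, legs=3, habitat=ocean, class=insect): Yes (habitat is ocean). (skin=fur, legs=1, habitat=swamp, class=reptile): Yes (habitat is swamp). (skin=smooth, legs=0, habitat=tundra, class=mammal): Yes (habitat is tundra).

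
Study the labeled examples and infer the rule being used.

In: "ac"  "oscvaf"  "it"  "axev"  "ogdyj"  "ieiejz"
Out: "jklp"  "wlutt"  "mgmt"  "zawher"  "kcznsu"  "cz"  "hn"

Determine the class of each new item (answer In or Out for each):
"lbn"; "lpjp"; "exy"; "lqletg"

Out, Out, In, Out

Every 'In' example satisfies: starts with a vowel. None of the 'Out' examples do.
"lbn": starts with 'l' — doesn't match, so Out. "lpjp": starts with 'l' — doesn't match, so Out. "exy": starts with 'e' — satisfies this, so In. "lqletg": starts with 'l' — doesn't match, so Out.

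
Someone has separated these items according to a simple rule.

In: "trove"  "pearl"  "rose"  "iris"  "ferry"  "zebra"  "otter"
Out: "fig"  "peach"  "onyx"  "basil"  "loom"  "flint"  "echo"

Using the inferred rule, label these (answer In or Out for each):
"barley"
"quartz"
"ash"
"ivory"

In, In, Out, In

Every 'In' example satisfies: contains 'r'. None of the 'Out' examples do.
In: "barley", since has 'r'. In: "quartz", since has 'r'. Out: "ash", since no 'r'. In: "ivory", since has 'r'.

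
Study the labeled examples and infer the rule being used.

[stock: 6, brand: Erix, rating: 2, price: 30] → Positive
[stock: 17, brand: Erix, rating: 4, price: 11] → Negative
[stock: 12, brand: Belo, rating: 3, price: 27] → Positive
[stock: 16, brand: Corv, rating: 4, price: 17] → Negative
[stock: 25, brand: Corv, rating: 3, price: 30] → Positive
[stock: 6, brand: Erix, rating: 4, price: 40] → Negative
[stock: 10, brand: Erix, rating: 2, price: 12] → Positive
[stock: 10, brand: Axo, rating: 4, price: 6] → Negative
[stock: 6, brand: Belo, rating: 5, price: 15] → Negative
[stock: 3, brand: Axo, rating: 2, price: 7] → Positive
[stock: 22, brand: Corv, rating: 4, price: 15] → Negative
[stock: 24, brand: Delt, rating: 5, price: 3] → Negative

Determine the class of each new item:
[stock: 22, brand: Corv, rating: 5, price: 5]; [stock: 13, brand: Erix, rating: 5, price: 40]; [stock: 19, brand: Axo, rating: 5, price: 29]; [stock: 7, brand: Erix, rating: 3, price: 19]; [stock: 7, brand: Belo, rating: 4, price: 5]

Negative, Negative, Negative, Positive, Negative

Every 'Positive' example satisfies: rating ≤ 3. None of the 'Negative' examples do.
Negative: [stock: 22, brand: Corv, rating: 5, price: 5], since rating = 5. Negative: [stock: 13, brand: Erix, rating: 5, price: 40], since rating = 5. Negative: [stock: 19, brand: Axo, rating: 5, price: 29], since rating = 5. Positive: [stock: 7, brand: Erix, rating: 3, price: 19], since rating = 3. Negative: [stock: 7, brand: Belo, rating: 4, price: 5], since rating = 4.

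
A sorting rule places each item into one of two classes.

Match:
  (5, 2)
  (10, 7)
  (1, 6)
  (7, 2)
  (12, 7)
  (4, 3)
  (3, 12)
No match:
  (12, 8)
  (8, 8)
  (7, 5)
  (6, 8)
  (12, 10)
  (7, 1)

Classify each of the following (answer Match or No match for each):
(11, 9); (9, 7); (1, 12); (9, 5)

All 'Match' examples share one property — sum is odd — and every 'No match' example lacks it.
(11, 9): No match (11+9 = 20).
(9, 7): No match (9+7 = 16).
(1, 12): Match (1+12 = 13).
(9, 5): No match (9+5 = 14).

No match, No match, Match, No match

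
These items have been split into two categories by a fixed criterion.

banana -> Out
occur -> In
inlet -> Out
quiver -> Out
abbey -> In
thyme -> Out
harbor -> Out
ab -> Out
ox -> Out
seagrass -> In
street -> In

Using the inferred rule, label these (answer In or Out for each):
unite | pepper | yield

Looking at the examples, the only property every 'In' case has and every 'Out' case lacks is: has a double letter.
Out: unite, since no doubled letter. In: pepper, since 'pp' doubled. Out: yield, since no doubled letter.

Out, In, Out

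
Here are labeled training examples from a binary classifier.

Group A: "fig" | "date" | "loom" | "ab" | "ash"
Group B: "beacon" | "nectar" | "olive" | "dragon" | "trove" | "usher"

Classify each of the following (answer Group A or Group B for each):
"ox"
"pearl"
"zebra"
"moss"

Group A, Group B, Group B, Group A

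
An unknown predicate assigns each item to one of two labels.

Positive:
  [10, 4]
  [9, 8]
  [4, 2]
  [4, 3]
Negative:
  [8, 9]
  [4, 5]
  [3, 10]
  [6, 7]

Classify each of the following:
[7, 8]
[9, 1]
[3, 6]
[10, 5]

Negative, Positive, Negative, Positive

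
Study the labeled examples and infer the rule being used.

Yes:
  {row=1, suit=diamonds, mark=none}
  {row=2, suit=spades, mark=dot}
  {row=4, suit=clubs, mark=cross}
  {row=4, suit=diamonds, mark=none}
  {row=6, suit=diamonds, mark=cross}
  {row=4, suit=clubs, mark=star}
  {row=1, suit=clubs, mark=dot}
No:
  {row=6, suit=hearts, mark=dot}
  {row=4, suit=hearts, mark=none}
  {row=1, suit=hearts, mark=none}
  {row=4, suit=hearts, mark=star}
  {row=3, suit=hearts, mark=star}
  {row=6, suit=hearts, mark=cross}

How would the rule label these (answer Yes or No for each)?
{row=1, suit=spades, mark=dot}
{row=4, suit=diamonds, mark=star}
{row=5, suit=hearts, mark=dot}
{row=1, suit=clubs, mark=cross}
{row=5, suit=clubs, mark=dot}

Yes, Yes, No, Yes, Yes

All 'Yes' examples share one property — suit is not hearts — and every 'No' example lacks it.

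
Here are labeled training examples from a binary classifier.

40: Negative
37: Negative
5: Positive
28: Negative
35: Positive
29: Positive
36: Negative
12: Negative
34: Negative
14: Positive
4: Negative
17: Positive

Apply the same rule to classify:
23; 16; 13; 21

Rule: ≡ 2 (mod 3). This holds for each 'Positive' example and fails for each 'Negative' one.
23: 23 mod 3 = 2, satisfies this → Positive. 16: 16 mod 3 = 1, does not satisfy this → Negative. 13: 13 mod 3 = 1, does not satisfy this → Negative. 21: 21 mod 3 = 0, does not satisfy this → Negative.

Positive, Negative, Negative, Negative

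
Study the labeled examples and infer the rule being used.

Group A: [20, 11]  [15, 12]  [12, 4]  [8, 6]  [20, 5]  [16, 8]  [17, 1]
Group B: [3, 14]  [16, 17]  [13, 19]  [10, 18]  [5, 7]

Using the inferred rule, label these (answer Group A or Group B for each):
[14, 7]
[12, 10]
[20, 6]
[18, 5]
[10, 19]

All 'Group A' examples share one property — first > second — and every 'Group B' example lacks it.

Group A, Group A, Group A, Group A, Group B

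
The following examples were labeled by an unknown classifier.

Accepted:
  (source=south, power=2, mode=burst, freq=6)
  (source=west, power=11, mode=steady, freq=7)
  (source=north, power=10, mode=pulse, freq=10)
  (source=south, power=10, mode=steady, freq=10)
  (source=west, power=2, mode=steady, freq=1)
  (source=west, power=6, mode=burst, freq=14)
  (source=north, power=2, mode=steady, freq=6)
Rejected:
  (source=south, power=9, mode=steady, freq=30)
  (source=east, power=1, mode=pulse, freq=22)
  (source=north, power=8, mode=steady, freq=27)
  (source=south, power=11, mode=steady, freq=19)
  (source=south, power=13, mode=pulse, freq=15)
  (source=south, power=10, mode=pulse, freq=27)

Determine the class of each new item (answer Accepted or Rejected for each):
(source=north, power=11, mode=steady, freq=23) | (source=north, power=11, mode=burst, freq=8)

Rejected, Accepted

'Accepted' ⟺ freq ≤ 14.
(source=north, power=11, mode=steady, freq=23): freq = 23 — does not fit, so Rejected. (source=north, power=11, mode=burst, freq=8): freq = 8 — satisfies this, so Accepted.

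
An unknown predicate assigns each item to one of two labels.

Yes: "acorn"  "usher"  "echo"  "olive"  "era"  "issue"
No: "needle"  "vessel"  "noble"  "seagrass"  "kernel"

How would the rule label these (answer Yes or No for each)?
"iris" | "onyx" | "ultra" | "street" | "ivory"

Yes, Yes, Yes, No, Yes

The distinguishing property — starts with a vowel — holds for all the 'Yes' cases and none of the 'No' cases.
"iris": Yes (starts with 'i'). "onyx": Yes (starts with 'o'). "ultra": Yes (starts with 'u'). "street": No (starts with 's'). "ivory": Yes (starts with 'i').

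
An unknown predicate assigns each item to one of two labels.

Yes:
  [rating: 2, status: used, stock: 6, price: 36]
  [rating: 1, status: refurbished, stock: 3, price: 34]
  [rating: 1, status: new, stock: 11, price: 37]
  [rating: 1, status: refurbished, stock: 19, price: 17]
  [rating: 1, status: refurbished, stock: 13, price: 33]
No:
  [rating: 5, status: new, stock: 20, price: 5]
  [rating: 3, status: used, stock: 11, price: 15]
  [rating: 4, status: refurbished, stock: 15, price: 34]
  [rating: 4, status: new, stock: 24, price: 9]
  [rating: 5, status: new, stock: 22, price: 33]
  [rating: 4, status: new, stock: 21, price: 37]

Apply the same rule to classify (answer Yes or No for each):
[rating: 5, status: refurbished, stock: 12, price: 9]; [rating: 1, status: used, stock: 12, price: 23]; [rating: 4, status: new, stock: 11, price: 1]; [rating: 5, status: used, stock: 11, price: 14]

One predicate separates the groups cleanly: rating ≤ 2.
[rating: 5, status: refurbished, stock: 12, price: 9] → rating = 5 → No.
[rating: 1, status: used, stock: 12, price: 23] → rating = 1 → Yes.
[rating: 4, status: new, stock: 11, price: 1] → rating = 4 → No.
[rating: 5, status: used, stock: 11, price: 14] → rating = 5 → No.

No, Yes, No, No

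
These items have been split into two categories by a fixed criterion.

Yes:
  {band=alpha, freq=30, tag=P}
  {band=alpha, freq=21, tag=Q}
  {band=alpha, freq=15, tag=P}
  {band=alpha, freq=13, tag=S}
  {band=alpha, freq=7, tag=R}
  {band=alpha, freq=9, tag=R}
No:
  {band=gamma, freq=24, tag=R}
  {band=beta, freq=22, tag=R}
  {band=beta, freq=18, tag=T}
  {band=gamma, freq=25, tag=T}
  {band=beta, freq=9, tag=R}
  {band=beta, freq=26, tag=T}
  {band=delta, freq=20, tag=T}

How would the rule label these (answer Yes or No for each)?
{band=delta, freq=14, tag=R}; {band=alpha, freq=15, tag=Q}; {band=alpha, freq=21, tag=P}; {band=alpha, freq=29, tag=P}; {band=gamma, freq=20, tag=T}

Every 'Yes' example satisfies: band is alpha. None of the 'No' examples do.
{band=delta, freq=14, tag=R}: band is delta — fails this test, so No. {band=alpha, freq=15, tag=Q}: band is alpha — qualifies, so Yes. {band=alpha, freq=21, tag=P}: band is alpha — qualifies, so Yes. {band=alpha, freq=29, tag=P}: band is alpha — qualifies, so Yes. {band=gamma, freq=20, tag=T}: band is gamma — fails this test, so No.

No, Yes, Yes, Yes, No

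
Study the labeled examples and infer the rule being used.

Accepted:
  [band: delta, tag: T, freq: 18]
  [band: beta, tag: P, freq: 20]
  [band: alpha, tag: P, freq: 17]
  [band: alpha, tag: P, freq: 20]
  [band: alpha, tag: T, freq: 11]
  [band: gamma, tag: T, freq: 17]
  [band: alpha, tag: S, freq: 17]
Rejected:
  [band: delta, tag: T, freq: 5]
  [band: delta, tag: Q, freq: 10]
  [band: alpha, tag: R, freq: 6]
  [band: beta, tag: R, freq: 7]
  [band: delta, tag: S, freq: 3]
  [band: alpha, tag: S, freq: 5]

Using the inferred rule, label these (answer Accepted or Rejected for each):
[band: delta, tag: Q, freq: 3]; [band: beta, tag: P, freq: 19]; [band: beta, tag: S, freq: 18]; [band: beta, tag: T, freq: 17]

Rejected, Accepted, Accepted, Accepted

The rule appears to be: freq ≥ 11.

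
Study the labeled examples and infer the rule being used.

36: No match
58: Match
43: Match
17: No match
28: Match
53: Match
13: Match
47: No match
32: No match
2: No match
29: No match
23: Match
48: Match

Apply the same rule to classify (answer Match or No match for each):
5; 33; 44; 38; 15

The rule appears to be: ≡ 3 (mod 5).

No match, Match, No match, Match, No match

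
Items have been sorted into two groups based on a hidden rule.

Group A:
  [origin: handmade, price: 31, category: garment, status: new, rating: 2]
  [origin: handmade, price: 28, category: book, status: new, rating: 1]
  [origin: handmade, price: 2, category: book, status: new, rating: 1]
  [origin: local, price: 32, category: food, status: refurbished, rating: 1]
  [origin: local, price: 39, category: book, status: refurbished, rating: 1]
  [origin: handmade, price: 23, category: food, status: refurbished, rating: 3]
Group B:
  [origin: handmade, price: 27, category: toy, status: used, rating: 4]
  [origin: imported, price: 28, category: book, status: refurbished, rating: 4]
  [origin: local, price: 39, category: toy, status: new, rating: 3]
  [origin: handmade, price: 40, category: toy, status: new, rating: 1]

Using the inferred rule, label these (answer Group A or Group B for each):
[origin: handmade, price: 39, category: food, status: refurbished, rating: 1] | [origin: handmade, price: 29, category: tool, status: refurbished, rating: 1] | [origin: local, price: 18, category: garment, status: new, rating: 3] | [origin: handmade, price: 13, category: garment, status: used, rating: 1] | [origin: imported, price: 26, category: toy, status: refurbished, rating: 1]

Group A, Group A, Group A, Group A, Group B

The pattern is that an item is 'Group A' exactly when: category is not toy AND rating ≤ 3.
[origin: handmade, price: 39, category: food, status: refurbished, rating: 1]: category is food, rating = 1 — has this property, so Group A.
[origin: handmade, price: 29, category: tool, status: refurbished, rating: 1]: category is tool, rating = 1 — has this property, so Group A.
[origin: local, price: 18, category: garment, status: new, rating: 3]: category is garment, rating = 3 — has this property, so Group A.
[origin: handmade, price: 13, category: garment, status: used, rating: 1]: category is garment, rating = 1 — has this property, so Group A.
[origin: imported, price: 26, category: toy, status: refurbished, rating: 1]: category is toy, rating = 1 — fails this test, so Group B.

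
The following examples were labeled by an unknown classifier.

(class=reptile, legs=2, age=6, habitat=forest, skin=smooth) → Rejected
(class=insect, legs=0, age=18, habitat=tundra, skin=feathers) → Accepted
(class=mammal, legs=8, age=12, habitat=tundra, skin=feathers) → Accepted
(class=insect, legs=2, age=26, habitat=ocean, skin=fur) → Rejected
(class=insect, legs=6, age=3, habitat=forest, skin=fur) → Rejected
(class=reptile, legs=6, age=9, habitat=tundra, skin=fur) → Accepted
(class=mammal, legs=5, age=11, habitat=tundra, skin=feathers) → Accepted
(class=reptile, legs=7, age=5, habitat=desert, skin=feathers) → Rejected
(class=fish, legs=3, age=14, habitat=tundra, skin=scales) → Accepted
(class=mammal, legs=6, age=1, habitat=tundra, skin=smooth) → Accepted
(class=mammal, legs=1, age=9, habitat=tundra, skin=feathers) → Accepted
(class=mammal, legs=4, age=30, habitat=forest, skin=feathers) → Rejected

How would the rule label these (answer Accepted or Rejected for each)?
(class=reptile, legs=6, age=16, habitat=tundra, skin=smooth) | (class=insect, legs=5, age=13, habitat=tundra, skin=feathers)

Accepted, Accepted

Rule: habitat is tundra. This holds for each 'Accepted' example and fails for each 'Rejected' one.
(class=reptile, legs=6, age=16, habitat=tundra, skin=smooth): Accepted (habitat is tundra).
(class=insect, legs=5, age=13, habitat=tundra, skin=feathers): Accepted (habitat is tundra).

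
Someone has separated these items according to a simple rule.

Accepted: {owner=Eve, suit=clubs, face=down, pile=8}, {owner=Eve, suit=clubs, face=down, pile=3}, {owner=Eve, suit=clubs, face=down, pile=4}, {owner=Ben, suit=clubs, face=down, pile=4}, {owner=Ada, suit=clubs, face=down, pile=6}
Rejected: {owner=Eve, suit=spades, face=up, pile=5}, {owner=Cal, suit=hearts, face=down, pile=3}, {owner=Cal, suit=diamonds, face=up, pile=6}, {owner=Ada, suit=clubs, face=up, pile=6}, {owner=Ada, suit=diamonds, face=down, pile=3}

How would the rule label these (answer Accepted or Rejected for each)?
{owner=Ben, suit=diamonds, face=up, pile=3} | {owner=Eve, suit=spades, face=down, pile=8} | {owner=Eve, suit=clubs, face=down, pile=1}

Rejected, Rejected, Accepted

The pattern is that an item is 'Accepted' exactly when: suit is clubs AND face is down.
{owner=Ben, suit=diamonds, face=up, pile=3}: suit is diamonds, face is up — lacks this property, so Rejected. {owner=Eve, suit=spades, face=down, pile=8}: suit is spades, face is down — lacks this property, so Rejected. {owner=Eve, suit=clubs, face=down, pile=1}: suit is clubs, face is down — qualifies, so Accepted.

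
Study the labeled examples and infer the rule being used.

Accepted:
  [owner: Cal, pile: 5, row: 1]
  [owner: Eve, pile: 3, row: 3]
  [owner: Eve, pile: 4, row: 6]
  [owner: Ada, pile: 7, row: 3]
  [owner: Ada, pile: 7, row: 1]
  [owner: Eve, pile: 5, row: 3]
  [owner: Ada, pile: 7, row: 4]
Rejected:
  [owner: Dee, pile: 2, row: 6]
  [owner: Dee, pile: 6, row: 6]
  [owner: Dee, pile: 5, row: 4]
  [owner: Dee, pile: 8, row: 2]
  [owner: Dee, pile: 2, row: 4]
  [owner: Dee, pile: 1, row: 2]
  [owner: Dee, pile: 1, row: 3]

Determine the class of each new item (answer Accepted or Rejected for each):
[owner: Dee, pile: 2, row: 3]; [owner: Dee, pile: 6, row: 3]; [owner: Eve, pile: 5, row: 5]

Rejected, Rejected, Accepted

Every 'Accepted' example satisfies: owner is not Dee. None of the 'Rejected' examples do.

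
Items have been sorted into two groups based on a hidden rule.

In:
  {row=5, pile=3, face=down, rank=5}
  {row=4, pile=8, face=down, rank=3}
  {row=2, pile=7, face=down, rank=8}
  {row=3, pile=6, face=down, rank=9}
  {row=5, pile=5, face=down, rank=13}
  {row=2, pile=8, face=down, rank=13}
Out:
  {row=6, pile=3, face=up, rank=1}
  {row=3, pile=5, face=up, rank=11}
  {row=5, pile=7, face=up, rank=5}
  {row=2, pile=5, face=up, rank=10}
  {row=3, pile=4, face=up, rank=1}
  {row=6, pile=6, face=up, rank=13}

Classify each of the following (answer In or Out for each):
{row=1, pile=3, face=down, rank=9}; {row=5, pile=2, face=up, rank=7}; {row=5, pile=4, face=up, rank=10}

In, Out, Out

The classifier is using: face is down.
{row=1, pile=3, face=down, rank=9}: face is down — fits, so In. {row=5, pile=2, face=up, rank=7}: face is up — does not satisfy this, so Out. {row=5, pile=4, face=up, rank=10}: face is up — does not satisfy this, so Out.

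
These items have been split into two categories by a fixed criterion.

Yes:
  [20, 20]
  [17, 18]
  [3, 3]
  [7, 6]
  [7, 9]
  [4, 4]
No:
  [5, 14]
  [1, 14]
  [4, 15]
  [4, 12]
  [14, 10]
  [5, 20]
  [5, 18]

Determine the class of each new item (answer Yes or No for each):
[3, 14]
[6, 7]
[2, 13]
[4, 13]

No, Yes, No, No

The common property of the 'Yes' items is: |first − second| ≤ 2. No 'No' item has it.
[3, 14] → |3−14| = 11 → No.
[6, 7] → |6−7| = 1 → Yes.
[2, 13] → |2−13| = 11 → No.
[4, 13] → |4−13| = 9 → No.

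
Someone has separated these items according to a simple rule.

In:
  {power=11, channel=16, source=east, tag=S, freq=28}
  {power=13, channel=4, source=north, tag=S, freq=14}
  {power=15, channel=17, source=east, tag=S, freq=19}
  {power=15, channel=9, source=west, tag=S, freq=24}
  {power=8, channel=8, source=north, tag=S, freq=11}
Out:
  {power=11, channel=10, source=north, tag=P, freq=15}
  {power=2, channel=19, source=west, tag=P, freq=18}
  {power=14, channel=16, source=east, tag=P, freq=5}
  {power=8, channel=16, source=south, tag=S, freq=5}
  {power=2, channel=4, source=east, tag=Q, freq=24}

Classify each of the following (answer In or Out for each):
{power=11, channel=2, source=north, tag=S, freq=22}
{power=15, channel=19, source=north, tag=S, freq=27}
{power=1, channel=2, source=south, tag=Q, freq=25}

In, In, Out

All 'In' examples share one property — tag is S AND freq ≥ 11 — and every 'Out' example lacks it.
{power=11, channel=2, source=north, tag=S, freq=22}: tag is S, freq = 22 — fits, so In.
{power=15, channel=19, source=north, tag=S, freq=27}: tag is S, freq = 27 — fits, so In.
{power=1, channel=2, source=south, tag=Q, freq=25}: tag is Q, freq = 25 — does not fit, so Out.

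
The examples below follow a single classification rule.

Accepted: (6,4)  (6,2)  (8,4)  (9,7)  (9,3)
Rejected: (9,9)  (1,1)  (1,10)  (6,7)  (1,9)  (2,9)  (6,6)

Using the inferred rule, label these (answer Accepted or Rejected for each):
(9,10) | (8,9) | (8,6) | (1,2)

Rejected, Rejected, Accepted, Rejected

Looking at the examples, the only property every 'Accepted' case has and every 'Rejected' case lacks is: first > second.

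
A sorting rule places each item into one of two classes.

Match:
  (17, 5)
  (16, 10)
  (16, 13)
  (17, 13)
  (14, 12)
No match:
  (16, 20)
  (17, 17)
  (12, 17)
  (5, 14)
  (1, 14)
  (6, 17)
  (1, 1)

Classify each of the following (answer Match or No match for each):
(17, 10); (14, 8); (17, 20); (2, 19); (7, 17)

Every 'Match' example satisfies: first > second. None of the 'No match' examples do.
Match: (17, 10), since 17 > 10. Match: (14, 8), since 14 > 8. No match: (17, 20), since 17 < 20. No match: (2, 19), since 2 < 19. No match: (7, 17), since 7 < 17.

Match, Match, No match, No match, No match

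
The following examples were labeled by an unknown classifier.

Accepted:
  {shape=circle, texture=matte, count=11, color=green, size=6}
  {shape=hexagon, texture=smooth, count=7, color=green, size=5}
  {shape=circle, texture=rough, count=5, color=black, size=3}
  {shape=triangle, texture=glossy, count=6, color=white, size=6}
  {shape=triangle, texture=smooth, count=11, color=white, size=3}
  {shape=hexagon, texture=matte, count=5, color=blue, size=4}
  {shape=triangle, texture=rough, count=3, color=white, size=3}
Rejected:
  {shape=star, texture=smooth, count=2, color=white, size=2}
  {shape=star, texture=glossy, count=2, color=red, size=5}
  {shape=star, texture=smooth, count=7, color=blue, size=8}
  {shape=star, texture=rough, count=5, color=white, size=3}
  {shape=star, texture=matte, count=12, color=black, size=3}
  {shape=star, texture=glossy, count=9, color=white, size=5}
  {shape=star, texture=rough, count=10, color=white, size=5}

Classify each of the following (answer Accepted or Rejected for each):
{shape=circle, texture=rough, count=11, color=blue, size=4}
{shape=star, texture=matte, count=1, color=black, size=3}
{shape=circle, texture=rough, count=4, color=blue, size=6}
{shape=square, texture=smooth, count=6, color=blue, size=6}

Accepted, Rejected, Accepted, Accepted

'Accepted' ⟺ shape is not star.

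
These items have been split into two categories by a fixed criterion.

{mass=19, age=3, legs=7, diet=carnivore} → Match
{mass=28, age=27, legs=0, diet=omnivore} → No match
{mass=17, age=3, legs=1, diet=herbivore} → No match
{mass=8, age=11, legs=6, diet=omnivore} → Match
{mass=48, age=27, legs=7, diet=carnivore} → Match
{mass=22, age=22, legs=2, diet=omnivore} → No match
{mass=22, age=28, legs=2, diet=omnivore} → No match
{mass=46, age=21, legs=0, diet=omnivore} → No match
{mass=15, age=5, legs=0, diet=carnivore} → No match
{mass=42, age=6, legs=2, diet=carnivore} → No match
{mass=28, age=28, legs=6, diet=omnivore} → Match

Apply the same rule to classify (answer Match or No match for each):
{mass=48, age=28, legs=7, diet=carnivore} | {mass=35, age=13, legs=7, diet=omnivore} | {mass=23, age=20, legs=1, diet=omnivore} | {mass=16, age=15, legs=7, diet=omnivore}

Every 'Match' example satisfies: legs ≥ 6. None of the 'No match' examples do.
{mass=48, age=28, legs=7, diet=carnivore} → legs = 7 → Match. {mass=35, age=13, legs=7, diet=omnivore} → legs = 7 → Match. {mass=23, age=20, legs=1, diet=omnivore} → legs = 1 → No match. {mass=16, age=15, legs=7, diet=omnivore} → legs = 7 → Match.

Match, Match, No match, Match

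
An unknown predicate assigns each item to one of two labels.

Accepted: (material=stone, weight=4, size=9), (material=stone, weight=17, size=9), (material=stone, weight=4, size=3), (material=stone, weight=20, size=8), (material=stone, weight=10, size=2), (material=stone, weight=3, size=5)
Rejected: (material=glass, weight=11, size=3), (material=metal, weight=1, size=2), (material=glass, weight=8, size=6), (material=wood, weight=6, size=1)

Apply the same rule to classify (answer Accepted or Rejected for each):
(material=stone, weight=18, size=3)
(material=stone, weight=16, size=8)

A rule that fits every label: material is stone — true of each 'Accepted' example, false of each 'Rejected' one.
(material=stone, weight=18, size=3) → material is stone → Accepted. (material=stone, weight=16, size=8) → material is stone → Accepted.

Accepted, Accepted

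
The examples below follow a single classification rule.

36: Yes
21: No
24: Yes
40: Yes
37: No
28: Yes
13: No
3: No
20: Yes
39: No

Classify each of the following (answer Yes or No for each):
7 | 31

The distinguishing property — even — holds for all the 'Yes' cases and none of the 'No' cases.
No: 7, since 7 is odd. No: 31, since 31 is odd.

No, No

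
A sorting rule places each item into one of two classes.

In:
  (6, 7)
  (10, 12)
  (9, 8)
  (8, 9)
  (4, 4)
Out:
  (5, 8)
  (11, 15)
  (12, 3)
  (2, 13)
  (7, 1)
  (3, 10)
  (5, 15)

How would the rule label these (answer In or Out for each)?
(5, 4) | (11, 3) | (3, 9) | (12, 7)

In, Out, Out, Out

The pattern is that an item is 'In' exactly when: |first − second| ≤ 2.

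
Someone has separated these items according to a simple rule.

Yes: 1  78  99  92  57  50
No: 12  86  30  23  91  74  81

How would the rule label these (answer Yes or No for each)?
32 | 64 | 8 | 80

Every 'Yes' example satisfies: ≡ 1 (mod 7). None of the 'No' examples do.

No, Yes, Yes, No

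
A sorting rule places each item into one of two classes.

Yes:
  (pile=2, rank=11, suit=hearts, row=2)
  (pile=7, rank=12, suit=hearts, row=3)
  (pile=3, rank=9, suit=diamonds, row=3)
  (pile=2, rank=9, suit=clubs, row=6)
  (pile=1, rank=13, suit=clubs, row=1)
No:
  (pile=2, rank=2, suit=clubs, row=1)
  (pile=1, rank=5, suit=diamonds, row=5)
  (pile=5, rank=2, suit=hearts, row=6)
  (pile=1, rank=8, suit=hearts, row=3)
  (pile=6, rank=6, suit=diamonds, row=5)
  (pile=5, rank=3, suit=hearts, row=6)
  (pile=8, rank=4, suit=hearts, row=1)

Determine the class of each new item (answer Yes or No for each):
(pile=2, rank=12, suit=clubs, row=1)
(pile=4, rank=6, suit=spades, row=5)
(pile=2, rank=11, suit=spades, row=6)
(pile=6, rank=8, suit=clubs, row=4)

Rule: rank ≥ 9. This holds for each 'Yes' example and fails for each 'No' one.
Yes: (pile=2, rank=12, suit=clubs, row=1), since rank = 12. No: (pile=4, rank=6, suit=spades, row=5), since rank = 6. Yes: (pile=2, rank=11, suit=spades, row=6), since rank = 11. No: (pile=6, rank=8, suit=clubs, row=4), since rank = 8.

Yes, No, Yes, No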